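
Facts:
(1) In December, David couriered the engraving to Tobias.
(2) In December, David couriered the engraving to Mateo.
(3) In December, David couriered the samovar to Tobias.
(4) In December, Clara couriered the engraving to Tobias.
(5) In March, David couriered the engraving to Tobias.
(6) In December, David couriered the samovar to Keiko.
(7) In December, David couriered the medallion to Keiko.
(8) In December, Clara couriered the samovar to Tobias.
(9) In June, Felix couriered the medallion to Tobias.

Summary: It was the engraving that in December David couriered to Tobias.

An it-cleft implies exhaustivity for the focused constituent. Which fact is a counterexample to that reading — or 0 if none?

3

The cleft puts "the engraving" in focus and presupposes the open proposition with same agent, recipient, setting (David / Tobias / in December).
The exhaustive reading says no other thing fits that background.
But fact (3) also has same agent, recipient, setting (David / Tobias / in December), with thing = the samovar — so the exhaustive reading fails.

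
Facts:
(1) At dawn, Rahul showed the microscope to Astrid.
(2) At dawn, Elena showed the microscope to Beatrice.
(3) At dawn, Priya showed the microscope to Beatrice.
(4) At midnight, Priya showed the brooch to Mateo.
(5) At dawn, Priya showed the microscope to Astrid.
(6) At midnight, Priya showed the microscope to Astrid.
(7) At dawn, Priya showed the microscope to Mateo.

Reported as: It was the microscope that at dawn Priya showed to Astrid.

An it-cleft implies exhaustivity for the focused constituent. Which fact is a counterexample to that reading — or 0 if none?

The cleft puts "the microscope" in focus and presupposes the open proposition with Priya as agent and Astrid as recipient and at dawn as setting.
The exhaustive reading says no other thing fits that background.
No listed fact matches the background with a different thing. Exhaustivity holds.

0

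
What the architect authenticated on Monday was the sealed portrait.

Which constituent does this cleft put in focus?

In a pseudo-cleft "What ... was X", the post-copular constituent X is the focus.
Here the focus is "the sealed portrait". The backgrounded (presupposed) material includes "the architect" and "on Monday".

the sealed portrait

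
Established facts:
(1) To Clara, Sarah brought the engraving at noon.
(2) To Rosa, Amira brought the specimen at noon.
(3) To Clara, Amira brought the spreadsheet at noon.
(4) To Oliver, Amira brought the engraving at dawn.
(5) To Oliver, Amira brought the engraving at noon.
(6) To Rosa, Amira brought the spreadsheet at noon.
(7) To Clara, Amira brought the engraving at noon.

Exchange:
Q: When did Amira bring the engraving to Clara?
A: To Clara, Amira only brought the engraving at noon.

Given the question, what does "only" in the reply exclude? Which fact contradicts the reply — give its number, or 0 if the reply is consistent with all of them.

The question "When did ...?" targets the setting, so in the reply the focus falls on "at noon".
"Only" then excludes alternative settings while the background — Amira as agent and the engraving as thing and Clara as recipient — is held fixed.
No listed fact shares that background with another setting. Nothing contradicts the reply.
(Fact (5) would refute a reading with focus on the recipient — but that is not what the question asks.)

0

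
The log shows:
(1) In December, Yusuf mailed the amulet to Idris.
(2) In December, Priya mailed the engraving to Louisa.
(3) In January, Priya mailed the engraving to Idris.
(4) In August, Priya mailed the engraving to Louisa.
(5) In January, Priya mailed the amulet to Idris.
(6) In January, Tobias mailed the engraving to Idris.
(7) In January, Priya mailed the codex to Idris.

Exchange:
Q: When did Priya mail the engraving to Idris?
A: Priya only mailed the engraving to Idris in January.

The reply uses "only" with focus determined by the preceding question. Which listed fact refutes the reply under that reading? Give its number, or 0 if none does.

0

Answering "When did ...?" puts focus on the setting — here, "in January".
So "only" ranges over settings; the rest (agent = Priya, thing = the engraving, recipient = Idris) is presupposed.
No fact keeps agent = Priya, thing = the engraving, recipient = Idris while changing the setting; every other fact differs on something backgrounded. The reply stands.
(Fact (5) would refute a reading with focus on the thing — but that is not what the question asks.)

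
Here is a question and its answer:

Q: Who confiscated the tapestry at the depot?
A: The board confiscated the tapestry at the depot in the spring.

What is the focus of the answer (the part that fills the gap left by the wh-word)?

the board

The wh-word "who" asks about the subject (agent).
In the answer, "the tapestry" and "at the depot" are given — repeated from the question.
"in the spring" is also new, but it specifies the time, which is not what the question asks about — so it is not the focus.
The constituent filling the subject (agent) gap is "the board"; that is the focus.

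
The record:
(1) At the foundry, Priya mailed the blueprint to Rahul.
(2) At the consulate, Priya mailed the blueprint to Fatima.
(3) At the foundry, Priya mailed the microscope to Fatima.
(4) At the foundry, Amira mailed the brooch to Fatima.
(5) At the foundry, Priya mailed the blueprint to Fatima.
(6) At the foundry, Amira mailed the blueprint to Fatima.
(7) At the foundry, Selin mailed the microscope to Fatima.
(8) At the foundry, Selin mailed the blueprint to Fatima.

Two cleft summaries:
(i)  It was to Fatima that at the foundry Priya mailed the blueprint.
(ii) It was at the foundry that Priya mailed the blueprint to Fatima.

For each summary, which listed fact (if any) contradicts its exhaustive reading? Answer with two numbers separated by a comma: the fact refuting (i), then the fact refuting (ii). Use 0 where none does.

Summary (i) focuses "Fatima" (the recipient); background same agent, thing, setting (Priya / the blueprint / at the foundry). Fact (1) matches that background with recipient = Rahul — refutes (i).
Summary (ii) focuses "at the foundry" (the setting); background same agent, thing, recipient (Priya / the blueprint / Fatima). Fact (2) matches that background with setting = at the consulate — refutes (ii).

1, 2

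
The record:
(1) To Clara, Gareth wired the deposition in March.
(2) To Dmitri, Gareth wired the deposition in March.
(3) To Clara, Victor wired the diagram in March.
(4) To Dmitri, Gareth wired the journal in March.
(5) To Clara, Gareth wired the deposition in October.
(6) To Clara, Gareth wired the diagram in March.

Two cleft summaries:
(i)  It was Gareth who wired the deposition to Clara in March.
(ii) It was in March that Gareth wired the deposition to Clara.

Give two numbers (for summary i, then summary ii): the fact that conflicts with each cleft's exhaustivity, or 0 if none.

(i): focus "Gareth". No fact shares thing = the deposition, recipient = Clara, setting = in March with a different agent. 0.
(ii): focus "in March". Looking for agent = Gareth, thing = the deposition, recipient = Clara with some other setting — fact (5) has in October there. Refuted.

0, 5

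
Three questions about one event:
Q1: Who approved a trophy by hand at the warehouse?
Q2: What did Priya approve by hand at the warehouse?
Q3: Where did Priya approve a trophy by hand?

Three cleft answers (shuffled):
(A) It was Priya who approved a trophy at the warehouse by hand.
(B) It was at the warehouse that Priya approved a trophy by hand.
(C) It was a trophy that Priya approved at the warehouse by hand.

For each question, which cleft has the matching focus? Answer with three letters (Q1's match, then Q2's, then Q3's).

ACB

Q1 asks about the subject (agent); cleft (A) focuses "Priya", which is the subject (agent) — so Q1 → A.
Q2 asks about the direct object; cleft (C) focuses "a trophy", which is the direct object — so Q2 → C.
Q3 asks about the location; cleft (B) focuses "at the warehouse", which is the location — so Q3 → B.
Mapping: Q1→A, Q2→C, Q3→B.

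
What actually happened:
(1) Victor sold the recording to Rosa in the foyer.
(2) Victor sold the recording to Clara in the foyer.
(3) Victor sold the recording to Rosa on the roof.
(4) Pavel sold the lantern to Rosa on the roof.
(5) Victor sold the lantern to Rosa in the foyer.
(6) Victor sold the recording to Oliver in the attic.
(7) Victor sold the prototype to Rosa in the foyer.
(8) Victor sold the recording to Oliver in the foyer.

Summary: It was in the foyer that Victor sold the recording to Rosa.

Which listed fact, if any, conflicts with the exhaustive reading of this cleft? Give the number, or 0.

The cleft puts "in the foyer" in focus and presupposes the open proposition with agent = Victor, thing = the recording, recipient = Rosa.
Exhaustivity: in the foyer is the only setting satisfying that background.
Fact (3) shares the background but with setting = on the roof; exhaustivity is violated.

3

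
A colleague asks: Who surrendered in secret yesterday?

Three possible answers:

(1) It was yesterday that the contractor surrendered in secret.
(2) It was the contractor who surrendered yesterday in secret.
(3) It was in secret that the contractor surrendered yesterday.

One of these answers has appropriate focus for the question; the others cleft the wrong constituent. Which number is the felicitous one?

The question word "who" targets the subject (agent).
Option (1) clefts "yesterday" — the time, not what was asked.
Option (2) clefts "the contractor" — that matches what the question asks about.
Option (3) clefts "in secret" — the manner, not what was asked.
So the congruent reply is (2).

2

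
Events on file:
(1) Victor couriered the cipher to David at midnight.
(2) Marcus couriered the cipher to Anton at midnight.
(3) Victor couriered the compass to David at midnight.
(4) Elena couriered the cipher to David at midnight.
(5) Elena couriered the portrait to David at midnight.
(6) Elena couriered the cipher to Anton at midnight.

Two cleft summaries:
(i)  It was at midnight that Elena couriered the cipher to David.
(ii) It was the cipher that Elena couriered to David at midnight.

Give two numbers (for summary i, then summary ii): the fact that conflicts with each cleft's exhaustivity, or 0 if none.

Summary (i) focuses "at midnight" (the setting); background same agent, thing, recipient (Elena / the cipher / David). No fact matches that background with a different setting, so 0.
Summary (ii) focuses "the cipher" (the thing); background same agent, recipient, setting (Elena / David / at midnight). Fact (5) matches that background with thing = the portrait — refutes (ii).

0, 5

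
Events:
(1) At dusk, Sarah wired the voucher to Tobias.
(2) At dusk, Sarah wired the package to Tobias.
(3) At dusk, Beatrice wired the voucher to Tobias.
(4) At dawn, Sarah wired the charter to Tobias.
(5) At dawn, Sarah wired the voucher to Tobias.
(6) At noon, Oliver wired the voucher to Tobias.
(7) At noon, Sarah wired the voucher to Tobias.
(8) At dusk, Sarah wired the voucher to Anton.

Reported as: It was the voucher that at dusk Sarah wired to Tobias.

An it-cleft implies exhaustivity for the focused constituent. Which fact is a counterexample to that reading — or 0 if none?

Focus of the cleft: "the voucher" (the thing). Presupposed background: Sarah as agent and Tobias as recipient and at dusk as setting.
Exhaustivity: the voucher is the only thing satisfying that background.
Fact (2) shares the background but with thing = the package; exhaustivity is violated.

2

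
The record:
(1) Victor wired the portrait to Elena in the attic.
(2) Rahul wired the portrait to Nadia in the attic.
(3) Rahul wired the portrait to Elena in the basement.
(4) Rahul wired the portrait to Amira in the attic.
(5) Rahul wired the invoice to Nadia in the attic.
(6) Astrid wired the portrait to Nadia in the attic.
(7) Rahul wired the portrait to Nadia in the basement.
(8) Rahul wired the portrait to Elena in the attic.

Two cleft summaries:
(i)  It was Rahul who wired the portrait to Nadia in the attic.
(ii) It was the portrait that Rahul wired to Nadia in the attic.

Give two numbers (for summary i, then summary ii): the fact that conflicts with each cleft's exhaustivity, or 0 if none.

6, 5

Summary (i) focuses "Rahul" (the agent); background same thing, recipient, setting (the portrait / Nadia / in the attic). Fact (6) matches that background with agent = Astrid — refutes (i).
Summary (ii) focuses "the portrait" (the thing); background same agent, recipient, setting (Rahul / Nadia / in the attic). Fact (5) matches that background with thing = the invoice — refutes (ii).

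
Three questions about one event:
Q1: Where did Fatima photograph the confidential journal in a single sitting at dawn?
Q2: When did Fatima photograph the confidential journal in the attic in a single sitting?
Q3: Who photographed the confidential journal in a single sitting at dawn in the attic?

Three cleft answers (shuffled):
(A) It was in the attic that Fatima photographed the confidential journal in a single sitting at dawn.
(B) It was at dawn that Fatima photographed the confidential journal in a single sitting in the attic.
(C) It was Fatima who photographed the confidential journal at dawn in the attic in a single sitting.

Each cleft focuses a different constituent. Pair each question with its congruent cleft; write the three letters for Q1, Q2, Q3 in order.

ABC

Q1 asks about the location; cleft (A) focuses "in the attic", which is the location — so Q1 → A.
Q2 asks about the time; cleft (B) focuses "at dawn", which is the time — so Q2 → B.
Q3 asks about the subject (agent); cleft (C) focuses "Fatima", which is the subject (agent) — so Q3 → C.
Mapping: Q1→A, Q2→B, Q3→C.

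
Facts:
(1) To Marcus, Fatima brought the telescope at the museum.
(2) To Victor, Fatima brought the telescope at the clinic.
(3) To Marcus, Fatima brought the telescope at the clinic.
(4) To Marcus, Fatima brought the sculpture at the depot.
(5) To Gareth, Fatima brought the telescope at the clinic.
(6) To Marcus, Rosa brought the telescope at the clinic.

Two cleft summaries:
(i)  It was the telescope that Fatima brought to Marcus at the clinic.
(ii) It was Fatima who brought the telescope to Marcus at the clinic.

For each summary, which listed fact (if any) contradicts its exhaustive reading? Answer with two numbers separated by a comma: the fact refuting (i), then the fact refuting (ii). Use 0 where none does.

Summary (i) focuses "the telescope" (the thing); background agent = Fatima, recipient = Marcus, setting = at the clinic. No fact matches that background with a different thing, so 0.
Summary (ii) focuses "Fatima" (the agent); background thing = the telescope, recipient = Marcus, setting = at the clinic. Fact (6) matches that background with agent = Rosa — refutes (ii).

0, 6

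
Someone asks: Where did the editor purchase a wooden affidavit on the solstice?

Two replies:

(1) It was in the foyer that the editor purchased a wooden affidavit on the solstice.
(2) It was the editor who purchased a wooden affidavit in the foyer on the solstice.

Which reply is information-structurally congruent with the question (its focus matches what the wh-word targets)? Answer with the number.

1

The question word "where" targets the location.
Option (1) clefts "in the foyer" — that matches what the question asks about.
Option (2) clefts "the editor" — the subject (agent), not what was asked.
So the congruent reply is (1).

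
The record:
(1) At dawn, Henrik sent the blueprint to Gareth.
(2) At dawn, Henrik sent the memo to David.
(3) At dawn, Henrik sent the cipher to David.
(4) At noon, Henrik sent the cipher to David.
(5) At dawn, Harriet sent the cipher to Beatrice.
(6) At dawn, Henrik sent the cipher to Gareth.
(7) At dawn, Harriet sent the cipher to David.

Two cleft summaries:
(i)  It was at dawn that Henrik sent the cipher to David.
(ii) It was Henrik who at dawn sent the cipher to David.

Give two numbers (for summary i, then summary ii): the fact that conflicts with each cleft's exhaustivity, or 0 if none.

Summary (i) focuses "at dawn" (the setting); background Henrik as agent and the cipher as thing and David as recipient. Fact (4) matches that background with setting = at noon — refutes (i).
Summary (ii) focuses "Henrik" (the agent); background the cipher as thing and David as recipient and at dawn as setting. Fact (7) matches that background with agent = Harriet — refutes (ii).

4, 7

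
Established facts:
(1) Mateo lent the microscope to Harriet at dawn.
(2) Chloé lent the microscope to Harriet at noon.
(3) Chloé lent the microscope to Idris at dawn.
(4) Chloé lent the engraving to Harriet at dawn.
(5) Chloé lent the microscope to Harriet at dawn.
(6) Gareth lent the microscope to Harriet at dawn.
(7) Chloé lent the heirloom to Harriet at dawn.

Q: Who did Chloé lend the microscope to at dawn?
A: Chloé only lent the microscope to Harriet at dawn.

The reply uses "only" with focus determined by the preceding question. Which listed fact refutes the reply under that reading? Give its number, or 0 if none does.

The question "Who did ... to ...?" targets the recipient, so in the reply the focus falls on "Harriet".
"Only" then excludes alternative recipients while the background — agent = Chloé, thing = the microscope, setting = at dawn — is held fixed.
Fact (3) keeps agent = Chloé, thing = the microscope, setting = at dawn but has recipient = Idris; that refutes the reply.
(Fact (4) would refute a reading with focus on the thing — but that is not what the question asks.)

3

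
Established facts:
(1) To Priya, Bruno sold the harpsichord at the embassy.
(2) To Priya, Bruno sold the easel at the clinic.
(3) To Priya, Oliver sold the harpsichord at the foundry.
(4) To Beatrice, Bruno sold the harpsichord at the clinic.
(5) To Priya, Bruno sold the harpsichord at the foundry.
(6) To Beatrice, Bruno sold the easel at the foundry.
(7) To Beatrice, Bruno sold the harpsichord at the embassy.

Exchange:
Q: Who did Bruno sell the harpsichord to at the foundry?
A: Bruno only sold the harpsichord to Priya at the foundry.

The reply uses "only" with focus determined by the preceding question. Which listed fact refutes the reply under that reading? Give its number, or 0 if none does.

0

The question "Who did ... to ...?" targets the recipient, so in the reply the focus falls on "Priya".
So "only" ranges over recipients; the rest (Bruno as agent and the harpsichord as thing and at the foundry as setting) is presupposed.
No listed fact shares that background with another recipient. Nothing contradicts the reply.
(Fact (1) would refute a reading with focus on the setting — but that is not what the question asks.)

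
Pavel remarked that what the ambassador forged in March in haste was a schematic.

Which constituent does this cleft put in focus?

a schematic

In a pseudo-cleft "What ... was X", the post-copular constituent X is the focus.
Here the focus is "a schematic". The backgrounded (presupposed) material includes "the ambassador", "in March" and "in haste".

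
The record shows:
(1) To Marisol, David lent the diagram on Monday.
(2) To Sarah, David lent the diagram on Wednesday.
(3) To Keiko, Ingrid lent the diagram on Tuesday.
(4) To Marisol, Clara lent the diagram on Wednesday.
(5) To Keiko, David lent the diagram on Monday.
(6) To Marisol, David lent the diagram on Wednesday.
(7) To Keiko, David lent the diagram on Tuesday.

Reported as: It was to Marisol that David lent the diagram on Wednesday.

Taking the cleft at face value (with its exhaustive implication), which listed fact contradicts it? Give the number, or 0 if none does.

Focus of the cleft: "Marisol" (the recipient). Presupposed background: same agent, thing, setting (David / the diagram / on Wednesday).
Exhaustivity: Marisol is the only recipient satisfying that background.
But fact (2) also has same agent, thing, setting (David / the diagram / on Wednesday), with recipient = Sarah — so the exhaustive reading fails.

2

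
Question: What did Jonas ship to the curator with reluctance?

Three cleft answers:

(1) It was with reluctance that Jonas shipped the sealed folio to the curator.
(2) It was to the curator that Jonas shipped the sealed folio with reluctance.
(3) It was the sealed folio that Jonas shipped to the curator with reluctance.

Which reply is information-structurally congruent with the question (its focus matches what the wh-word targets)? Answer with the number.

3

The question word "what" targets the direct object.
Option (1) clefts "with reluctance" — the manner, not what was asked.
Option (2) clefts "to the curator" — the recipient, not what was asked.
Option (3) clefts "the sealed folio" — that matches what the question asks about.
So the congruent reply is (3).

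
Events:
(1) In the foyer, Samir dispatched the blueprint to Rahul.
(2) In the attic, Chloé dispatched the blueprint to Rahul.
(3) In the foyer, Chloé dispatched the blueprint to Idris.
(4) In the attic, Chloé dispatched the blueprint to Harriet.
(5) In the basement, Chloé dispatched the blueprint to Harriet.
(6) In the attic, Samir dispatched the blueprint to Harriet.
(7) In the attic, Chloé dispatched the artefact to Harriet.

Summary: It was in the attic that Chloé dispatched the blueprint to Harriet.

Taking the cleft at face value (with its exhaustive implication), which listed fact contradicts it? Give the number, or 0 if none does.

The cleft puts "in the attic" in focus and presupposes the open proposition with Chloé as agent and the blueprint as thing and Harriet as recipient.
Exhaustivity: in the attic is the only setting satisfying that background.
But fact (5) also has Chloé as agent and the blueprint as thing and Harriet as recipient, with setting = in the basement — so the exhaustive reading fails.

5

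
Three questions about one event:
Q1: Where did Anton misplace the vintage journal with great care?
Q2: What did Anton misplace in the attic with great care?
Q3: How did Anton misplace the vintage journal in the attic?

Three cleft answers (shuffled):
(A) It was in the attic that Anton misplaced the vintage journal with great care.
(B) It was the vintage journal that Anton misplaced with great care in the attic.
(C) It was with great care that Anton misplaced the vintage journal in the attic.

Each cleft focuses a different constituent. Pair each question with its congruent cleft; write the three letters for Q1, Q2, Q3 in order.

ABC

Q1 asks about the location; cleft (A) focuses "in the attic", which is the location — so Q1 → A.
Q2 asks about the direct object; cleft (B) focuses "the vintage journal", which is the direct object — so Q2 → B.
Q3 asks about the manner; cleft (C) focuses "with great care", which is the manner — so Q3 → C.
Mapping: Q1→A, Q2→B, Q3→C.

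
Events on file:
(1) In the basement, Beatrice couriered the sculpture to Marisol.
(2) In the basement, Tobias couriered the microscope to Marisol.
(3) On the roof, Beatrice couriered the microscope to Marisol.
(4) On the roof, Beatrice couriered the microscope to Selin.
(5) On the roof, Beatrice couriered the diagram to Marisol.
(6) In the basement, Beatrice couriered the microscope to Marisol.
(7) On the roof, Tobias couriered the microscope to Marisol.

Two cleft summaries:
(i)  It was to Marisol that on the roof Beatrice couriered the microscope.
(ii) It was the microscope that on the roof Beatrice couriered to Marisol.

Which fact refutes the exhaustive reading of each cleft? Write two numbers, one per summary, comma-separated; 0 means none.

Summary (i) focuses "Marisol" (the recipient); background agent = Beatrice, thing = the microscope, setting = on the roof. Fact (4) matches that background with recipient = Selin — refutes (i).
Summary (ii) focuses "the microscope" (the thing); background agent = Beatrice, recipient = Marisol, setting = on the roof. Fact (5) matches that background with thing = the diagram — refutes (ii).

4, 5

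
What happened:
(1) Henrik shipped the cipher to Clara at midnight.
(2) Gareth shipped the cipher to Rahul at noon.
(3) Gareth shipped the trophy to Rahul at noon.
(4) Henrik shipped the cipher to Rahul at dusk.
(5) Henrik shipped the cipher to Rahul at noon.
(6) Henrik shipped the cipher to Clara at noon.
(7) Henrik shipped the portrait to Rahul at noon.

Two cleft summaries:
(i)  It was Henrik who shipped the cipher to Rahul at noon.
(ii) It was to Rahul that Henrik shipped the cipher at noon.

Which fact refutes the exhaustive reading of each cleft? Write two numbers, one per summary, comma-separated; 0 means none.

(i): focus "Henrik". Looking for the cipher as thing and Rahul as recipient and at noon as setting with some other agent — fact (2) has Gareth there. Refuted.
(ii): focus "Rahul". Looking for Henrik as agent and the cipher as thing and at noon as setting with some other recipient — fact (6) has Clara there. Refuted.

2, 6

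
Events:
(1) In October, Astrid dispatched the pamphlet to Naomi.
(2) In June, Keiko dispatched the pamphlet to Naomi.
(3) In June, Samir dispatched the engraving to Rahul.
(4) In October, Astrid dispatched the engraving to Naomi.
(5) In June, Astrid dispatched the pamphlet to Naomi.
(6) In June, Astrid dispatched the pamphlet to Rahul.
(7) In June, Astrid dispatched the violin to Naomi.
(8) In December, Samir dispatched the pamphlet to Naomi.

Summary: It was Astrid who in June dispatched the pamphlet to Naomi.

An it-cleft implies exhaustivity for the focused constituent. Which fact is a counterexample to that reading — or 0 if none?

2

The cleft puts "Astrid" in focus and presupposes the open proposition with the pamphlet as thing and Naomi as recipient and in June as setting.
Exhaustivity: Astrid is the only agent satisfying that background.
Fact (2) shares the background but with agent = Keiko; exhaustivity is violated.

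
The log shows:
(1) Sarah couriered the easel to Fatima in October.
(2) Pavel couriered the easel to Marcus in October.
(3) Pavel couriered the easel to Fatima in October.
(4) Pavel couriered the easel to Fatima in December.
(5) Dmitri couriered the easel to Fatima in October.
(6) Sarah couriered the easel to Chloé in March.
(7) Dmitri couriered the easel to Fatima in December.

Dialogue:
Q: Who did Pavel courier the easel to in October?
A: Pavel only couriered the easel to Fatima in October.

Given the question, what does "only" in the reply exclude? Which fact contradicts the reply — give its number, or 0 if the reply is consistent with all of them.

2

Answering "Who did ... to ...?" puts focus on the recipient — here, "Fatima".
So "only" ranges over recipients; the rest (Pavel as agent and the easel as thing and in October as setting) is presupposed.
Fact (2) keeps Pavel as agent and the easel as thing and in October as setting but has recipient = Marcus; that refutes the reply.
(Fact (4) would refute a reading with focus on the setting — but that is not what the question asks.)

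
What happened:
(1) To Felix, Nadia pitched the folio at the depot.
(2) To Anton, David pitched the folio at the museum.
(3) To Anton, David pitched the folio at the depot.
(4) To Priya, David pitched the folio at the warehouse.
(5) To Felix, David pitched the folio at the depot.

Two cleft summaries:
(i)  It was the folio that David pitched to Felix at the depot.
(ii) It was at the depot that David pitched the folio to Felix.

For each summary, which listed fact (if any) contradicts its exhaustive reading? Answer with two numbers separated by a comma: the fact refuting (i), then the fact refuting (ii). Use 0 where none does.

0, 0

Summary (i) focuses "the folio" (the thing); background David as agent and Felix as recipient and at the depot as setting. No fact matches that background with a different thing, so 0.
Summary (ii) focuses "at the depot" (the setting); background David as agent and the folio as thing and Felix as recipient. No fact matches that background with a different setting, so 0.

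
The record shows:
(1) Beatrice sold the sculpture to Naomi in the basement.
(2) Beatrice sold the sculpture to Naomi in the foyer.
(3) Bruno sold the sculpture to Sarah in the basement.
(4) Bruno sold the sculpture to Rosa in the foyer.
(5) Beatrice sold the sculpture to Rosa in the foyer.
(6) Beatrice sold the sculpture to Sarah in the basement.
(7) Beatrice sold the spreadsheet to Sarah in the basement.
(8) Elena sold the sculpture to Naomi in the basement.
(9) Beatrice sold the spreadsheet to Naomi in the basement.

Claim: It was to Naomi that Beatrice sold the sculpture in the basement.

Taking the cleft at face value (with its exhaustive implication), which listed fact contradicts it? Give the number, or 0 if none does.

6

Focus of the cleft: "Naomi" (the recipient). Presupposed background: same agent, thing, setting (Beatrice / the sculpture / in the basement).
Exhaustivity: Naomi is the only recipient satisfying that background.
Fact (6) shares the background but with recipient = Sarah; exhaustivity is violated.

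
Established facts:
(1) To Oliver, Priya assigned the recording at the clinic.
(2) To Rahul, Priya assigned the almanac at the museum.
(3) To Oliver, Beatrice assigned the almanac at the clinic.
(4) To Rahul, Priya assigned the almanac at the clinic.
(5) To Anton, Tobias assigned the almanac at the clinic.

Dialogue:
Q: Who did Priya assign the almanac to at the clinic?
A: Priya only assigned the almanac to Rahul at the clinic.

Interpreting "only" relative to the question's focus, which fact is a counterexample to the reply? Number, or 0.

The question "Who did ... to ...?" targets the recipient, so in the reply the focus falls on "Rahul".
"Only" then excludes alternative recipients while the background — Priya as agent and the almanac as thing and at the clinic as setting — is held fixed.
No listed fact shares that background with another recipient. Nothing contradicts the reply.
(Fact (2) would refute a reading with focus on the setting — but that is not what the question asks.)

0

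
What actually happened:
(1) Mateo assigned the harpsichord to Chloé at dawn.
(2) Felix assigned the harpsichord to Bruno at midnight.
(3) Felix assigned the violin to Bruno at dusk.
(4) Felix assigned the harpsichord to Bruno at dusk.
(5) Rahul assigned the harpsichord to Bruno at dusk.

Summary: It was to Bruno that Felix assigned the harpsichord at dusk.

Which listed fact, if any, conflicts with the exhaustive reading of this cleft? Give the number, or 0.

0

The cleft puts "Bruno" in focus and presupposes the open proposition with agent = Felix, thing = the harpsichord, setting = at dusk.
Exhaustivity: Bruno is the only recipient satisfying that background.
Every other fact differs from the presupposition on some backgrounded slot, so none challenges the exhaustivity.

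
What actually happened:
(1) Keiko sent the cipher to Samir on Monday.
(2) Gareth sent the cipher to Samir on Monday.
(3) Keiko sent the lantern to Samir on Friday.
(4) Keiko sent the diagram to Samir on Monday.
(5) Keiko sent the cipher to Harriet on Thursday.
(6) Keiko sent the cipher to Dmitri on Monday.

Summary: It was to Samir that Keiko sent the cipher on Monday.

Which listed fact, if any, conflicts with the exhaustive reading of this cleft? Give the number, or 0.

6

The cleft puts "Samir" in focus and presupposes the open proposition with agent = Keiko, thing = the cipher, setting = on Monday.
The exhaustive reading says no other recipient fits that background.
But fact (6) also has agent = Keiko, thing = the cipher, setting = on Monday, with recipient = Dmitri — so the exhaustive reading fails.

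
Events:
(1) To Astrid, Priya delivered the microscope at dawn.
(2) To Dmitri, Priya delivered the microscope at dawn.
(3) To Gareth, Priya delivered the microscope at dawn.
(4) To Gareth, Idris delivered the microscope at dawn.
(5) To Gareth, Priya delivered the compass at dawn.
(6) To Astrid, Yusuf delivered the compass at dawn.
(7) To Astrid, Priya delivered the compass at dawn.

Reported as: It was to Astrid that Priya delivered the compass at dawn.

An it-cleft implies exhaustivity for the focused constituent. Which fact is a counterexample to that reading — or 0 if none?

Focus of the cleft: "Astrid" (the recipient). Presupposed background: agent = Priya, thing = the compass, setting = at dawn.
Exhaustivity: Astrid is the only recipient satisfying that background.
Fact (5) shares the background but with recipient = Gareth; exhaustivity is violated.

5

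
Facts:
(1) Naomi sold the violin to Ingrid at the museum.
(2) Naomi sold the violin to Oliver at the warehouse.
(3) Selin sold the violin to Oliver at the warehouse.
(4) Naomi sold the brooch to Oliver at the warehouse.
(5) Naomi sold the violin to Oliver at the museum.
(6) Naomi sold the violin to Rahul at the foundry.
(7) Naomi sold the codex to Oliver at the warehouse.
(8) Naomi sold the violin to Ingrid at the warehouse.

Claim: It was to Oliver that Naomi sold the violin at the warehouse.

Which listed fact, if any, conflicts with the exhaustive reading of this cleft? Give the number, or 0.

Focus of the cleft: "Oliver" (the recipient). Presupposed background: Naomi as agent and the violin as thing and at the warehouse as setting.
The exhaustive reading says no other recipient fits that background.
But fact (8) also has Naomi as agent and the violin as thing and at the warehouse as setting, with recipient = Ingrid — so the exhaustive reading fails.

8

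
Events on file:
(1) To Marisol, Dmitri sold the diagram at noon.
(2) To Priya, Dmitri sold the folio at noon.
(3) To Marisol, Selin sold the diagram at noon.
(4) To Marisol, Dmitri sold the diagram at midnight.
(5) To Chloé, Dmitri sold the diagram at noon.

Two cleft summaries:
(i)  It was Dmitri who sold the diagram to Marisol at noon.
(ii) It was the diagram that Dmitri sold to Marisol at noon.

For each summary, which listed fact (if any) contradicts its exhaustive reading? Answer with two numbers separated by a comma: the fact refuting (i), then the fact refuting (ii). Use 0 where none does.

(i): focus "Dmitri". Looking for thing = the diagram, recipient = Marisol, setting = at noon with some other agent — fact (3) has Selin there. Refuted.
(ii): focus "the diagram". No fact shares agent = Dmitri, recipient = Marisol, setting = at noon with a different thing. 0.

3, 0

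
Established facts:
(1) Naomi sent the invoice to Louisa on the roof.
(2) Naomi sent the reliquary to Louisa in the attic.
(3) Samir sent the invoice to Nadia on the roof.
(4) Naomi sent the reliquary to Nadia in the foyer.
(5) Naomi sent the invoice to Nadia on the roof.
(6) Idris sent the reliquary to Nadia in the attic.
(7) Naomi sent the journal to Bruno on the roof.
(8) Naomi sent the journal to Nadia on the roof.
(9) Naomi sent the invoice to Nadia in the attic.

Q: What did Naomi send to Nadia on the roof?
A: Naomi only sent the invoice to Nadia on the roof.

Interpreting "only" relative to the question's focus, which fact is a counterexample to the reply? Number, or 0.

8

The question "What did ...?" targets the thing, so in the reply the focus falls on "the invoice".
"Only" then excludes alternative things while the background — Naomi as agent and Nadia as recipient and on the roof as setting — is held fixed.
Fact (8) keeps Naomi as agent and Nadia as recipient and on the roof as setting but has thing = the journal; that refutes the reply.
(Fact (1) would refute a reading with focus on the recipient — but that is not what the question asks.)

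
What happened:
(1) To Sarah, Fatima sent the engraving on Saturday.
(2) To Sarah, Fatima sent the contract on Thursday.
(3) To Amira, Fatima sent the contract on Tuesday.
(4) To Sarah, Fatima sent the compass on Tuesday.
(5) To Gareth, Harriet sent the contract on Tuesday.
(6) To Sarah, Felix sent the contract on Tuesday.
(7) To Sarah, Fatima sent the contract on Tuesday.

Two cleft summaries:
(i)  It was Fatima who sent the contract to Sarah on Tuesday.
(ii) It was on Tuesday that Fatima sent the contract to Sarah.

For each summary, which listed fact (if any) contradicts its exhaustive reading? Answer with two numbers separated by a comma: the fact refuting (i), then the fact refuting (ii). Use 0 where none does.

6, 2

Summary (i) focuses "Fatima" (the agent); background same thing, recipient, setting (the contract / Sarah / on Tuesday). Fact (6) matches that background with agent = Felix — refutes (i).
Summary (ii) focuses "on Tuesday" (the setting); background same agent, thing, recipient (Fatima / the contract / Sarah). Fact (2) matches that background with setting = on Thursday — refutes (ii).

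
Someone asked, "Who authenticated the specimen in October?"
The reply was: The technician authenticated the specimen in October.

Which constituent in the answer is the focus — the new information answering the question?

The wh-word "who" asks about the subject (agent).
In the answer, "the specimen" and "in October" are given — repeated from the question.
The constituent filling the subject (agent) gap is "the technician"; that is the focus and would carry nuclear stress.

the technician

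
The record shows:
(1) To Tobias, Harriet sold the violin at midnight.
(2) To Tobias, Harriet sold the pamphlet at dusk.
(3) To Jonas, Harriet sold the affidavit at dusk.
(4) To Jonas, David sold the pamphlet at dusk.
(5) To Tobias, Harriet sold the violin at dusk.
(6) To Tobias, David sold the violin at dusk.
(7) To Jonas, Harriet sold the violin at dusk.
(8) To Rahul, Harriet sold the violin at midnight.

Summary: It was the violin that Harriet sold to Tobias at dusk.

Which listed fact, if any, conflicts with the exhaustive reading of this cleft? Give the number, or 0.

2

Focus of the cleft: "the violin" (the thing). Presupposed background: same agent, recipient, setting (Harriet / Tobias / at dusk).
Exhaustivity: the violin is the only thing satisfying that background.
Fact (2) shares the background but with thing = the pamphlet; exhaustivity is violated.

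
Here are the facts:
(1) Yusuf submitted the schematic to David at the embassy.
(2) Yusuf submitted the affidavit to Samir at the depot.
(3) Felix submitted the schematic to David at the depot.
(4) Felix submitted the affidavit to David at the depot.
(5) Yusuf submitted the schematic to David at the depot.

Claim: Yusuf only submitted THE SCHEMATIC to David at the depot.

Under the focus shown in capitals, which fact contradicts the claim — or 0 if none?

The capitals mark "the schematic" as focus. So "only" rules out other things, with the rest (same agent, recipient, setting (Yusuf / David / at the depot)) as background.
Every other fact changes something in the background, not just the thing. Nothing refutes the claim.

0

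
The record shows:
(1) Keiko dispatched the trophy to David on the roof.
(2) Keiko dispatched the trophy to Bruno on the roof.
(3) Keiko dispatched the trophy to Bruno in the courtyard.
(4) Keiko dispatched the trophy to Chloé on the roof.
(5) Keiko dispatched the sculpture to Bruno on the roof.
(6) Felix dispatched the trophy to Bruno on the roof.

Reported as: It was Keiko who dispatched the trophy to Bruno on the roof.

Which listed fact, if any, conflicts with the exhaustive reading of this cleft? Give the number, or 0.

6

The cleft puts "Keiko" in focus and presupposes the open proposition with thing = the trophy, recipient = Bruno, setting = on the roof.
Exhaustivity: Keiko is the only agent satisfying that background.
Fact (6) shares the background but with agent = Felix; exhaustivity is violated.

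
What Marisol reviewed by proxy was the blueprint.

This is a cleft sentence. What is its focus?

In a pseudo-cleft "What ... was X", the post-copular constituent X is the focus.
Here the focus is "the blueprint". The backgrounded (presupposed) material includes "Marisol" and "by proxy".

the blueprint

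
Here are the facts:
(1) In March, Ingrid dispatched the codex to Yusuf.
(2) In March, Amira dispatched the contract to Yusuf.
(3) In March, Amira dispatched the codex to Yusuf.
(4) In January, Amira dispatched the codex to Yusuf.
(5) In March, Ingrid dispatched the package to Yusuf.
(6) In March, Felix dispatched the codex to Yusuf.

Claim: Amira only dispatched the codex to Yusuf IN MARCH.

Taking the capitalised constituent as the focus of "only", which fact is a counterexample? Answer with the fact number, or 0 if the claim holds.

4

The capitals mark "in March" as focus. So "only" rules out other settings, with the rest (Amira as agent and the codex as thing and Yusuf as recipient) as background.
Fact (4) matches on Amira as agent and the codex as thing and Yusuf as recipient, but has setting = in January instead. That refutes the claim.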